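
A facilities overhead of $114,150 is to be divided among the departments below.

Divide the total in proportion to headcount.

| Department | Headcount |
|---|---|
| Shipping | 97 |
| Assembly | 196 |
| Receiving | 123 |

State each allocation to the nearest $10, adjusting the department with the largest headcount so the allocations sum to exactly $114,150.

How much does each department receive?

Headcount total: 97 + 196 + 123 = 416.
Unrounded shares: Shipping 26,616.71; Assembly 53,782.21; Receiving 33,751.08.
After rounding ($10): Shipping $26,620; Assembly $53,780; Receiving $33,750. Sum = $114,150.
Sum already equals the total — no adjustment.

Shipping: $26,620 | Assembly: $53,780 | Receiving: $33,750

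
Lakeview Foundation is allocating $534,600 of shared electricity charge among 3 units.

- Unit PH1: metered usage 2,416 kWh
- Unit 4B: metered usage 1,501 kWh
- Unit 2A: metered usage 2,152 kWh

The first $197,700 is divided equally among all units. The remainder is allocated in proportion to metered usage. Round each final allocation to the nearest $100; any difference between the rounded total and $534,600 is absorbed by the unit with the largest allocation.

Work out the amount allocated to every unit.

First tranche $197,700 split equally: $65,900 each.
Remainder $336,900 by metered usage (total 6,069): Unit PH1 134,116.07 → $134,100; Unit 4B 83,322.94 → $83,300; Unit 2A 119,461.00 → $119,500.
Totals: Unit PH1 $65,900 + $134,100 = $200,000; Unit 4B $65,900 + $83,300 = $149,200; Unit 2A $65,900 + $119,500 = $185,400.

Unit PH1: $200,000 | Unit 4B: $149,200 | Unit 2A: $185,400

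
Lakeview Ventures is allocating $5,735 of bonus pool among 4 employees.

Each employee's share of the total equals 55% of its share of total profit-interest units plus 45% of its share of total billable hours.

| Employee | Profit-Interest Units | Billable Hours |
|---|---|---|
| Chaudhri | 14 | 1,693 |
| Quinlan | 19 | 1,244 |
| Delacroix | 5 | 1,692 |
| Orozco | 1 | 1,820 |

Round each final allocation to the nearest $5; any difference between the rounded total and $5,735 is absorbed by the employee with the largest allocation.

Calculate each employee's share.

Profit-interest units total 39; billable hours total 6,449.
Blended shares (55% profit-interest units + 45% billable hours): Chaudhri 0.3156; Quinlan 0.3548; Delacroix 0.1886; Orozco 0.1411.
Proportional shares: Chaudhri 1,809.80; Quinlan 2,034.51; Delacroix 1,081.49; Orozco 809.20.
At nearest $5: Chaudhri $1,810; Quinlan $2,035; Delacroix $1,080; Orozco $810. Sum = $5,735.
Sum already equals the total — no adjustment.

Chaudhri: $1,810 | Quinlan: $2,035 | Delacroix: $1,080 | Orozco: $810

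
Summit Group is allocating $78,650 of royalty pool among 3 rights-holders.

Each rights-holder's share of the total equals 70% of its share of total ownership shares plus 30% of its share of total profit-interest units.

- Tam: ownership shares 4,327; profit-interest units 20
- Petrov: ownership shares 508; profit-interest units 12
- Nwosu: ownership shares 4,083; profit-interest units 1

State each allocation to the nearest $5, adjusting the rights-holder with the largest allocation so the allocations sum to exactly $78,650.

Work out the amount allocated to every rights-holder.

Ownership shares total 8,918; profit-interest units total 33.
Blended shares (70% ownership shares + 30% profit-interest units): Tam 0.5215; Petrov 0.1490; Nwosu 0.3296.
Proportional shares: Tam 41,012.60; Petrov 11,716.12; Nwosu 25,921.28.
At nearest $5: Tam $41,015; Petrov $11,715; Nwosu $25,920. Sum = $78,650.
Sum already equals the total — no adjustment.

Tam: $41,015; Petrov: $11,715; Nwosu: $25,920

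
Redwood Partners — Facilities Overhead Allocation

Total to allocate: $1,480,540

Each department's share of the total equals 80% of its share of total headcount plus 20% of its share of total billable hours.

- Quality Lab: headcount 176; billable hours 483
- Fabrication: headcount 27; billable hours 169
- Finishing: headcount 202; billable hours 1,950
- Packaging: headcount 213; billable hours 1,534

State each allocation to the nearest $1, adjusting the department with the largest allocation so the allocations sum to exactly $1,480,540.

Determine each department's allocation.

Quality Lab: $371,893; Fabrication: $63,846; Finishing: $526,751; Packaging: $518,050

Headcount total 618; billable hours total 4,136.
Blended shares (80% headcount + 20% billable hours): Quality Lab 0.2512; Fabrication 0.0431; Finishing 0.3558; Packaging 0.3499.
Pro-rata amounts: Quality Lab 371,893.31; Fabrication 63,846.22; Finishing 526,750.48; Packaging 518,049.98.
At nearest $1: Quality Lab $371,893; Fabrication $63,846; Finishing $526,750; Packaging $518,050. Sum = $1,480,539.
Difference $1,480,540 − $1,480,539 = +$1 applied to largest allocation (Finishing): Finishing becomes $526,751.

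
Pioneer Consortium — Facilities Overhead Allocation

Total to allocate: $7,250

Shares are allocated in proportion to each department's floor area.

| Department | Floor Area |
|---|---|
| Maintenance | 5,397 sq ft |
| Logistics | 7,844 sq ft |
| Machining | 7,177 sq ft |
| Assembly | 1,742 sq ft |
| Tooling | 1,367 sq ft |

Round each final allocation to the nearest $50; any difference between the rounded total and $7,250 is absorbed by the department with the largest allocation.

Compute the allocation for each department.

Total floor area = 23,527.
Pro-rata amounts: Maintenance 5,397/23,527 × $7,250 = 1,663.12; Logistics 7,844/23,527 × $7,250 = 2,417.18; Machining 7,177/23,527 × $7,250 = 2,211.64; Assembly 1,742/23,527 × $7,250 = 536.81; Tooling 1,367/23,527 × $7,250 = 421.25.
Rounded to nearest $50: Maintenance $1,650; Logistics $2,400; Machining $2,200; Assembly $550; Tooling $400. Sum = $7,200.
Difference $7,250 − $7,200 = +$50 applied to largest allocation (Logistics): Logistics becomes $2,450.

Maintenance: $1,650 · Logistics: $2,450 · Machining: $2,200 · Assembly: $550 · Tooling: $400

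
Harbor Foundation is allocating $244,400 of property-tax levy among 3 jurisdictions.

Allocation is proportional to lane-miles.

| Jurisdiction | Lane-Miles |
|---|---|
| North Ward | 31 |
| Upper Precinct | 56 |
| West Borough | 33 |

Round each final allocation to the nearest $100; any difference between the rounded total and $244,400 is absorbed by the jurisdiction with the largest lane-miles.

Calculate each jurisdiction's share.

Lane-miles total: 31 + 56 + 33 = 120.
Raw shares: North Ward 63,136.67; Upper Precinct 114,053.33; West Borough 67,210.00.
Rounded to nearest $100: North Ward $63,100; Upper Precinct $114,100; West Borough $67,200. Sum = $244,400.
Sum already equals the total — no adjustment.

North Ward: $63,100; Upper Precinct: $114,100; West Borough: $67,200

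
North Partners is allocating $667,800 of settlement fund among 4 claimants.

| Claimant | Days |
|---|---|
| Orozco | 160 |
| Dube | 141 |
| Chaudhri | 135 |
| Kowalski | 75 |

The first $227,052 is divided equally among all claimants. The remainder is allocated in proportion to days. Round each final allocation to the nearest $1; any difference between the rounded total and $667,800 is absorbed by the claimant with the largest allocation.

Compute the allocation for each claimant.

Equal tier: $227,052 ÷ 4 = $56,763 apiece.
Remainder $440,748 by days (total 511): Orozco 138,003.29 → $138,003; Dube 121,615.40 → $121,615; Chaudhri 116,440.27 → $116,440; Kowalski 64,689.04 → $64,689.
Rounding difference +$1 on remainder applied to Orozco.
Totals: Orozco $56,763 + $138,004 = $194,767; Dube $56,763 + $121,615 = $178,378; Chaudhri $56,763 + $116,440 = $173,203; Kowalski $56,763 + $64,689 = $121,452.

Orozco: $194,767; Dube: $178,378; Chaudhri: $173,203; Kowalski: $121,452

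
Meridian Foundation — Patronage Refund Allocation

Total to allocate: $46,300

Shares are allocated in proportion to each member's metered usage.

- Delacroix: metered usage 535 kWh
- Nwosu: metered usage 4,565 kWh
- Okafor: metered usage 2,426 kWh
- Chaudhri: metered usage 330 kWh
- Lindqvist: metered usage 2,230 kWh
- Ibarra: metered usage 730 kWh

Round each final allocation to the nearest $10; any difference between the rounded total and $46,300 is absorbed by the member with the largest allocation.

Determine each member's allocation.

Combined metered usage = 10,816.
Unrounded shares: Delacroix 535/10,816 × $46,300 = 2,290.17; Nwosu 4,565/10,816 × $46,300 = 19,541.37; Okafor 2,426/10,816 × $46,300 = 10,384.97; Chaudhri 330/10,816 × $46,300 = 1,412.63; Lindqvist 2,230/10,816 × $46,300 = 9,545.95; Ibarra 730/10,816 × $46,300 = 3,124.91.
After rounding ($10): Delacroix $2,290; Nwosu $19,540; Okafor $10,380; Chaudhri $1,410; Lindqvist $9,550; Ibarra $3,120. Sum = $46,290.
Difference $46,300 − $46,290 = +$10 applied to largest allocation (Nwosu): Nwosu becomes $19,550.

Delacroix: $2,290 | Nwosu: $19,550 | Okafor: $10,380 | Chaudhri: $1,410 | Lindqvist: $9,550 | Ibarra: $3,120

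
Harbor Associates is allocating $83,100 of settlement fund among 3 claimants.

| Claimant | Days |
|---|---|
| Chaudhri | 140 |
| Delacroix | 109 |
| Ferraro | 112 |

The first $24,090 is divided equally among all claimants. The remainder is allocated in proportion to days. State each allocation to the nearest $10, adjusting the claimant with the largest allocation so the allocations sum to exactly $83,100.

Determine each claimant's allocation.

Chaudhri: $30,910; Delacroix: $25,850; Ferraro: $26,340

$24,090 shared equally gives $8,030 per claimant.
Remainder $59,010 by days (total 361): Chaudhri 22,884.76 → $22,880; Delacroix 17,817.42 → $17,820; Ferraro 18,307.81 → $18,310.
Totals: Chaudhri $8,030 + $22,880 = $30,910; Delacroix $8,030 + $17,820 = $25,850; Ferraro $8,030 + $18,310 = $26,340.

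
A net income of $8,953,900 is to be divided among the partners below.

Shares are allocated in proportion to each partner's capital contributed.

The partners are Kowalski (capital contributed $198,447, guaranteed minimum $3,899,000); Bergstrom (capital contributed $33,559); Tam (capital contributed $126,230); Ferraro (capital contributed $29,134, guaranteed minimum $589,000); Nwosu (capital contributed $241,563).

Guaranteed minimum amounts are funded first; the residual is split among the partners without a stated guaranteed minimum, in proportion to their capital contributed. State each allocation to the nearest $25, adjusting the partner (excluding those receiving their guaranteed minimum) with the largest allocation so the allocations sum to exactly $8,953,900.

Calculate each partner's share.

Fund the minimums — Kowalski $3,899,000; Ferraro $589,000. Residual $4,465,900.
Residual split over remaining capital contributed 401,352: Bergstrom 373,415.70 → $373,425; Tam 1,404,578.92 → $1,404,575; Nwosu 2,687,905.38 → $2,687,900.

Kowalski: $3,899,000 | Bergstrom: $373,425 | Tam: $1,404,575 | Ferraro: $589,000 | Nwosu: $2,687,900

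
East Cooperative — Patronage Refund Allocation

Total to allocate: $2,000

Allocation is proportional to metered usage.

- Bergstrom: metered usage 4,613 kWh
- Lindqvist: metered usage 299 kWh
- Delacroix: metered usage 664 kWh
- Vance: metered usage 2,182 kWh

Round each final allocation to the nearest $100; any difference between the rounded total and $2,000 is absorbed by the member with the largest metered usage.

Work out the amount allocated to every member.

Sum of metered usage: 4,613 + 299 + 664 + 2,182 = 7,758.
Unrounded shares: Bergstrom 1,189.22; Lindqvist 77.08; Delacroix 171.18; Vance 562.52.
Rounded to nearest $100: Bergstrom $1,200; Lindqvist $100; Delacroix $200; Vance $600. Sum = $2,100.
Difference $2,000 − $2,100 = −$100 applied to largest metered usage (Bergstrom): Bergstrom becomes $1,100.

Bergstrom: $1,100; Lindqvist: $100; Delacroix: $200; Vance: $600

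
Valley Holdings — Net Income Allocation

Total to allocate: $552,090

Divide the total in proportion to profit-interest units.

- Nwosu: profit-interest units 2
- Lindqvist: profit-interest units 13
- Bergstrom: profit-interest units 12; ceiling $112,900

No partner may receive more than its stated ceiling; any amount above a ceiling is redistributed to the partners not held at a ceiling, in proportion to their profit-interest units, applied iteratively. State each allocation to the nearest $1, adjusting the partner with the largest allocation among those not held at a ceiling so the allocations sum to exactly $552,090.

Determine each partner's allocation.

Nwosu: $58,559 | Lindqvist: $380,631 | Bergstrom: $112,900

Total profit-interest units = 27.
Proportional shares (ignoring caps): Nwosu 40,895.56; Lindqvist 265,821.11; Bergstrom 245,373.33.
Capped: Bergstrom ($112,900); remaining pool $439,190 reallocated over remaining profit-interest units 15.
Remaining shares: Nwosu 58,558.67 → $58,559; Lindqvist 380,631.33 → $380,631.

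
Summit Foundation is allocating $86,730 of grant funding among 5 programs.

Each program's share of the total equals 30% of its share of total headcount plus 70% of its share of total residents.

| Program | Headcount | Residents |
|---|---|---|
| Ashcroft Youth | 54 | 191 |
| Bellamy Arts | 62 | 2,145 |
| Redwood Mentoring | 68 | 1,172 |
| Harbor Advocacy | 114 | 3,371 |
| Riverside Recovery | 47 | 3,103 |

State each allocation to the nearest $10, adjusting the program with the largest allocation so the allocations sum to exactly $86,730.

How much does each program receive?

Ashcroft Youth: $5,230 | Bellamy Arts: $17,720 | Redwood Mentoring: $12,260 | Harbor Advocacy: $29,100 | Riverside Recovery: $22,420

Totals — headcount 345, residents 9,982.
Combined weights (30% headcount + 70% residents): Ashcroft Youth 0.0604; Bellamy Arts 0.2043; Redwood Mentoring 0.1413; Harbor Advocacy 0.3355; Riverside Recovery 0.2585.
Pro-rata amounts: Ashcroft Youth 5,234.21; Bellamy Arts 17,721.87; Redwood Mentoring 12,256.54; Harbor Advocacy 29,100.17; Riverside Recovery 22,417.21.
Rounded to nearest $10: Ashcroft Youth $5,230; Bellamy Arts $17,720; Redwood Mentoring $12,260; Harbor Advocacy $29,100; Riverside Recovery $22,420. Sum = $86,730.
No rounding difference to absorb.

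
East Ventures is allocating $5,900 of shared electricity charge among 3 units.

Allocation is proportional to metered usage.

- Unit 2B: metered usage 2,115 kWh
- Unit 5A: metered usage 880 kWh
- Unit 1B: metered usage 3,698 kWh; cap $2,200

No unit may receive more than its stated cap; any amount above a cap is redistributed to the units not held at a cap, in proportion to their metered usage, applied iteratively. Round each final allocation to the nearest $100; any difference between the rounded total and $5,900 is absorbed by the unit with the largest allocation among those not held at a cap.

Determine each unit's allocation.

Total metered usage = 6,693.
Pro-rata shares before constraints: Unit 2B 1,864.41; Unit 5A 775.74; Unit 1B 3,259.85.
Held at cap: Unit 1B ($2,200); remaining pool $3,700 reallocated over remaining metered usage 2,995.
Remaining shares: Unit 2B 2,612.85 → $2,600; Unit 5A 1,087.15 → $1,100.

Unit 2B: $2,600; Unit 5A: $1,100; Unit 1B: $2,200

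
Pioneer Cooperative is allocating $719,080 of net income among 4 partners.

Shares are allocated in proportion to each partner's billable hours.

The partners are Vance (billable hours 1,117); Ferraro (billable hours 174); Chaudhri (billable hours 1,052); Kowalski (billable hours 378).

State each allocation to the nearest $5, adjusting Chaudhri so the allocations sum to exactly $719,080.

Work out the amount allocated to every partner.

Total billable hours = 2,721.
Proportional shares: Vance 1,117/2,721 × $719,080 = 295,190.14; Ferraro 174/2,721 × $719,080 = 45,983.07; Chaudhri 1,052/2,721 × $719,080 = 278,012.55; Kowalski 378/2,721 × $719,080 = 99,894.24.
At nearest $5: Vance $295,190; Ferraro $45,985; Chaudhri $278,015; Kowalski $99,895. Sum = $719,085.
Difference $719,080 − $719,085 = −$5 applied to Chaudhri: Chaudhri becomes $278,010.

Vance: $295,190; Ferraro: $45,985; Chaudhri: $278,010; Kowalski: $99,895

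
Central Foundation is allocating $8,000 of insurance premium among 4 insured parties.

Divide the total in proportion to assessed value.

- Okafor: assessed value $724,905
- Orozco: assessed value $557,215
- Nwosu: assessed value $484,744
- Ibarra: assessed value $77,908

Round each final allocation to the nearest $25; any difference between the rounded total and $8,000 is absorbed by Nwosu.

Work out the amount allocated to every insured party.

Okafor: $3,150; Orozco: $2,425; Nwosu: $2,075; Ibarra: $350

Sum of assessed value: 1,844,772.
Pro-rata amounts: Okafor 724,905/1,844,772 × $8,000 = 3,143.61; Orozco 557,215/1,844,772 × $8,000 = 2,416.41; Nwosu 484,744/1,844,772 × $8,000 = 2,102.13; Ibarra 77,908/1,844,772 × $8,000 = 337.85.
At nearest $25: Okafor $3,150; Orozco $2,425; Nwosu $2,100; Ibarra $350. Sum = $8,025.
Difference $8,000 − $8,025 = −$25 applied to Nwosu: Nwosu becomes $2,075.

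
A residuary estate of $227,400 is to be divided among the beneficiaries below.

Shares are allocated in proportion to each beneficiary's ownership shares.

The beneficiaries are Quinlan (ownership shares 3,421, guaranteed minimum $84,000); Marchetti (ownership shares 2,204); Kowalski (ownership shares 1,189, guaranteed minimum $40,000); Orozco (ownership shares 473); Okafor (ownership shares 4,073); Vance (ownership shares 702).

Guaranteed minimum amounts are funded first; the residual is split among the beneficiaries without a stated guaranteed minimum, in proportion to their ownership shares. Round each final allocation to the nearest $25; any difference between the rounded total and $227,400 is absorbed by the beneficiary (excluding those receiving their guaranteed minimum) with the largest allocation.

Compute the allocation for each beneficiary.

Quinlan: $84,000 · Marchetti: $30,575 · Kowalski: $40,000 · Orozco: $6,575 · Okafor: $56,500 · Vance: $9,750

Fund the minimums — Quinlan $84,000; Kowalski $40,000. Remaining pool $103,400.
Remaining pool split over remaining ownership shares 7,452: Marchetti 30,581.54 → $30,575; Orozco 6,563.10 → $6,575; Okafor 56,514.79 → $56,525; Vance 9,740.58 → $9,750.
Rounding difference −$25 applied to Okafor → $56,500.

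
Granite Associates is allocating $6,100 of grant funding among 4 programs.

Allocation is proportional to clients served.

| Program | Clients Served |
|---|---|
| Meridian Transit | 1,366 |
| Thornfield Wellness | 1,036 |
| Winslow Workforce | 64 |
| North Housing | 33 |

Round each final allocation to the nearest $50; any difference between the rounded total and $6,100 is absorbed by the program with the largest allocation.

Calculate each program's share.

Meridian Transit: $3,300 · Thornfield Wellness: $2,550 · Winslow Workforce: $150 · North Housing: $100

Sum of clients served: 2,499.
Pro-rata amounts: Meridian Transit 1,366/2,499 × $6,100 = 3,334.37; Thornfield Wellness 1,036/2,499 × $6,100 = 2,528.85; Winslow Workforce 64/2,499 × $6,100 = 156.22; North Housing 33/2,499 × $6,100 = 80.55.
At nearest $50: Meridian Transit $3,350; Thornfield Wellness $2,550; Winslow Workforce $150; North Housing $100. Sum = $6,150.
Difference $6,100 − $6,150 = −$50 applied to largest allocation (Meridian Transit): Meridian Transit becomes $3,300.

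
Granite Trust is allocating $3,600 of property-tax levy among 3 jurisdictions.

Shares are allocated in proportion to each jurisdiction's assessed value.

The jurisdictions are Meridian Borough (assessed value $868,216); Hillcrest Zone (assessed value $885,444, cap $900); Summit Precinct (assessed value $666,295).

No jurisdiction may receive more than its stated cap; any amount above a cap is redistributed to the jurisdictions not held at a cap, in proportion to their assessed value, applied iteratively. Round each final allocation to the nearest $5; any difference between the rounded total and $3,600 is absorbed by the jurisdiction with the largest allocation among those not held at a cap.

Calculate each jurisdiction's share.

Assessed value total: 2,419,955.
Proportional shares (ignoring caps): Meridian Borough 1,291.59; Hillcrest Zone 1,317.21; Summit Precinct 991.20.
Held at cap: Hillcrest Zone ($900); remaining pool $2,700 reallocated over remaining assessed value 1,534,511.
Redistributed shares: Meridian Borough 1,527.64 → $1,530; Summit Precinct 1,172.36 → $1,170.

Meridian Borough: $1,530 | Hillcrest Zone: $900 | Summit Precinct: $1,170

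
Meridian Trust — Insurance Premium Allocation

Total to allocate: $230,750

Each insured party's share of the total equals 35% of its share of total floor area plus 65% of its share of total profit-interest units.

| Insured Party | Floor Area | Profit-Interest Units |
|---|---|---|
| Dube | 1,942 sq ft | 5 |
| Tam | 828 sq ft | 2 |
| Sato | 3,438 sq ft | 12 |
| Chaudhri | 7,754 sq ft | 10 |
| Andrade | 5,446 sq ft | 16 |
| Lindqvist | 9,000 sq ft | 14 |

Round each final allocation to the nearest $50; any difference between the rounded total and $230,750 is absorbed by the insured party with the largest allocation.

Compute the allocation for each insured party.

Floor area total 28,408; profit-interest units total 59.
Composite weights (35% floor area + 65% profit-interest units): Dube 0.0790; Tam 0.0322; Sato 0.1746; Chaudhri 0.2057; Andrade 0.2434; Lindqvist 0.2651.
Raw shares: Dube 18,231.81; Tam 7,438.28; Sato 40,279.99; Chaudhri 47,465.84; Andrade 56,157.28; Lindqvist 61,176.80.
After rounding ($50): Dube $18,250; Tam $7,450; Sato $40,300; Chaudhri $47,450; Andrade $56,150; Lindqvist $61,200. Sum = $230,800.
Difference $230,750 − $230,800 = −$50 applied to largest allocation (Lindqvist): Lindqvist becomes $61,150.

Dube: $18,250 · Tam: $7,450 · Sato: $40,300 · Chaudhri: $47,450 · Andrade: $56,150 · Lindqvist: $61,150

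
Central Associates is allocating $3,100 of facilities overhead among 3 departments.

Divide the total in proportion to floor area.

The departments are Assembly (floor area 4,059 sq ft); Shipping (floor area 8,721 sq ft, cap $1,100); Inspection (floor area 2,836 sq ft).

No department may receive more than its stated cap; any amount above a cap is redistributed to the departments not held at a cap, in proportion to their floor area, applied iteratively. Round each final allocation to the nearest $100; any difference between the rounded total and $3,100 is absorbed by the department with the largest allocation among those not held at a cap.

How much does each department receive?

Combined floor area = 15,616.
Proportional shares (ignoring caps): Assembly 805.77; Shipping 1,731.24; Inspection 562.99.
Cap binds for Shipping ($1,100); balance $2,000 reallocated over remaining floor area 6,895.
Remaining shares: Assembly 1,177.37 → $1,200; Inspection 822.63 → $800.

Assembly: $1,200; Shipping: $1,100; Inspection: $800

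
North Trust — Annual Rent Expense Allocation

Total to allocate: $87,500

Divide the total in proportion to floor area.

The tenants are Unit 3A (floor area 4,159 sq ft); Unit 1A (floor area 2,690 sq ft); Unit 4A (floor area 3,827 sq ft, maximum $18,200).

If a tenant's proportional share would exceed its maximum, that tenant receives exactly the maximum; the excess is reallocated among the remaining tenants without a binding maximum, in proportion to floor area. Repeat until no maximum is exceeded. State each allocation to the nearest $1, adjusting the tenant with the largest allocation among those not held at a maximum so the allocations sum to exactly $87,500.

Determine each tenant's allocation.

Unit 3A: $42,082; Unit 1A: $27,218; Unit 4A: $18,200

Sum of floor area: 10,676.
Proportional shares (ignoring caps): Unit 3A 34,086.97; Unit 1A 22,047.12; Unit 4A 31,365.91.
Held at cap: Unit 4A ($18,200); balance $69,300 reallocated over remaining floor area 6,849.
Redistributed shares: Unit 3A 42,081.87 → $42,082; Unit 1A 27,218.13 → $27,218.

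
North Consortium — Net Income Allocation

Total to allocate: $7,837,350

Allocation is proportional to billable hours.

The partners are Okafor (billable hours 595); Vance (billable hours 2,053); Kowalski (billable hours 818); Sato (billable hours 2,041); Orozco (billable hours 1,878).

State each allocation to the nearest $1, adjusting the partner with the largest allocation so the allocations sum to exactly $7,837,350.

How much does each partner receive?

Okafor: $631,445 | Vance: $2,178,752 | Kowalski: $868,105 | Sato: $2,166,016 | Orozco: $1,993,032

Billable hours total: 7,385.
Proportional shares: Okafor 595/7,385 × $7,837,350 = 631,445.26; Vance 2,053/7,385 × $7,837,350 = 2,178,751.46; Kowalski 818/7,385 × $7,837,350 = 868,104.58; Sato 2,041/7,385 × $7,837,350 = 2,166,016.43; Orozco 1,878/7,385 × $7,837,350 = 1,993,032.27.
Rounded to nearest $1: Okafor $631,445; Vance $2,178,751; Kowalski $868,105; Sato $2,166,016; Orozco $1,993,032. Sum = $7,837,349.
Difference $7,837,350 − $7,837,349 = +$1 applied to largest allocation (Vance): Vance becomes $2,178,752.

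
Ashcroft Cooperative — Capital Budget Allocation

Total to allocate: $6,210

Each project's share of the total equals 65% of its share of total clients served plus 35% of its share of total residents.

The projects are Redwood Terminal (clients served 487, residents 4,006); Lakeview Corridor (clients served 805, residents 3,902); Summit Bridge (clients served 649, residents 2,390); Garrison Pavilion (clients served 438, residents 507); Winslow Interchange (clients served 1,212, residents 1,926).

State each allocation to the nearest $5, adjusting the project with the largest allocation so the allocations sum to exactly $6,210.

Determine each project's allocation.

Redwood Terminal: $1,230 · Lakeview Corridor: $1,570 · Summit Bridge: $1,140 · Garrison Pavilion: $580 · Winslow Interchange: $1,690

Totals — clients served 3,591, residents 12,731.
Composite weights (65% clients served + 35% residents): Redwood Terminal 0.1983; Lakeview Corridor 0.2530; Summit Bridge 0.1832; Garrison Pavilion 0.0932; Winslow Interchange 0.2723.
Unrounded shares: Redwood Terminal 1,231.34; Lakeview Corridor 1,571.04; Summit Bridge 1,137.55; Garrison Pavilion 578.90; Winslow Interchange 1,691.18.
Rounded to nearest $5: Redwood Terminal $1,230; Lakeview Corridor $1,570; Summit Bridge $1,140; Garrison Pavilion $580; Winslow Interchange $1,690. Sum = $6,210.
Rounded total matches; no reconciliation needed.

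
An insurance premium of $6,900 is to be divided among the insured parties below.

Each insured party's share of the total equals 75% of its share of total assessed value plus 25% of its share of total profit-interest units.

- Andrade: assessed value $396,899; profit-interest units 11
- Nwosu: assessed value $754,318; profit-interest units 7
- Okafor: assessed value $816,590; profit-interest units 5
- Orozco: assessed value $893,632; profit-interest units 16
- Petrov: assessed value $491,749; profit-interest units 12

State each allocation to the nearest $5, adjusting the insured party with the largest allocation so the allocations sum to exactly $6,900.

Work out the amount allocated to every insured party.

Andrade: $985 | Nwosu: $1,400 | Okafor: $1,430 | Orozco: $1,920 | Petrov: $1,165

Assessed value total 3,353,188; profit-interest units total 51.
Composite weights (75% assessed value + 25% profit-interest units): Andrade 0.1427; Nwosu 0.2030; Okafor 0.2072; Orozco 0.2783; Petrov 0.1688.
Raw shares: Andrade 984.60; Nwosu 1,400.91; Okafor 1,429.37; Orozco 1,920.33; Petrov 1,164.80.
At nearest $5: Andrade $985; Nwosu $1,400; Okafor $1,430; Orozco $1,920; Petrov $1,165. Sum = $6,900.
No rounding difference to absorb.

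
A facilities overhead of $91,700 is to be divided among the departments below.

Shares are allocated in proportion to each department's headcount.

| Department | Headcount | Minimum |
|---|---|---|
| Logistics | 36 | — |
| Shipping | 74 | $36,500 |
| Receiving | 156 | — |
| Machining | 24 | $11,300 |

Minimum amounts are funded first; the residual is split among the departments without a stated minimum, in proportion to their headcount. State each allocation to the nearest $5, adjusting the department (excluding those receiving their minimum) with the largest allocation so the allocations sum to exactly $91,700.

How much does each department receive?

Fund the minimums — Shipping $36,500; Machining $11,300. Remaining pool $43,900.
Remaining pool split over remaining headcount 192: Logistics 8,231.25 → $8,230; Receiving 35,668.75 → $35,670.

Logistics: $8,230 · Shipping: $36,500 · Receiving: $35,670 · Machining: $11,300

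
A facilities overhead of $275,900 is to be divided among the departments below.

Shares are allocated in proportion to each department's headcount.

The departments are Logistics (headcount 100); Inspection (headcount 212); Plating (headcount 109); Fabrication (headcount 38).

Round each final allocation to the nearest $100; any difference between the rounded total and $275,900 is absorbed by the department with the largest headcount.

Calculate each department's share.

Headcount total: 459.
Pro-rata amounts: Logistics 100/459 × $275,900 = 60,108.93; Inspection 212/459 × $275,900 = 127,430.94; Plating 109/459 × $275,900 = 65,518.74; Fabrication 38/459 × $275,900 = 22,841.39.
At nearest $100: Logistics $60,100; Inspection $127,400; Plating $65,500; Fabrication $22,800. Sum = $275,800.
Difference $275,900 − $275,800 = +$100 applied to largest headcount (Inspection): Inspection becomes $127,500.

Logistics: $60,100 | Inspection: $127,500 | Plating: $65,500 | Fabrication: $22,800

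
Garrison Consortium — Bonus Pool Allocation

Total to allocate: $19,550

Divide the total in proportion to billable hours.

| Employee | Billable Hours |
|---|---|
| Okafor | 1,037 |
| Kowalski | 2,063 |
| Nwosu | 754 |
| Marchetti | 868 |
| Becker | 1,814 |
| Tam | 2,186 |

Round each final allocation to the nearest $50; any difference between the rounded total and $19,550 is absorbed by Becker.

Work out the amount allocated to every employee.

Okafor: $2,300 · Kowalski: $4,600 · Nwosu: $1,700 · Marchetti: $1,950 · Becker: $4,100 · Tam: $4,900

Combined billable hours = 8,722.
Proportional shares: Okafor 1,037/8,722 × $19,550 = 2,324.39; Kowalski 2,063/8,722 × $19,550 = 4,624.13; Nwosu 754/8,722 × $19,550 = 1,690.06; Marchetti 868/8,722 × $19,550 = 1,945.59; Becker 1,814/8,722 × $19,550 = 4,066.01; Tam 2,186/8,722 × $19,550 = 4,899.83.
At nearest $50: Okafor $2,300; Kowalski $4,600; Nwosu $1,700; Marchetti $1,950; Becker $4,050; Tam $4,900. Sum = $19,500.
Difference $19,550 − $19,500 = +$50 applied to Becker: Becker becomes $4,100.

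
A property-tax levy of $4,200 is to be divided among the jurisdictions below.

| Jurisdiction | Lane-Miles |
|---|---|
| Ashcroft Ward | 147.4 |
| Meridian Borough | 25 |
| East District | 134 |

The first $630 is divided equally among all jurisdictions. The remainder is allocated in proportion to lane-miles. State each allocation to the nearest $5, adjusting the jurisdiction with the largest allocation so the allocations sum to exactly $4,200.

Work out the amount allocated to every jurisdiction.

First tranche $630 split equally: $210 each.
Remainder $3,570 by lane-miles (total 306.4): Ashcroft Ward 1,717.42 → $1,715; Meridian Borough 291.29 → $290; East District 1,561.29 → $1,560.
Rounding difference +$5 on remainder applied to Ashcroft Ward.
Totals: Ashcroft Ward $210 + $1,720 = $1,930; Meridian Borough $210 + $290 = $500; East District $210 + $1,560 = $1,770.

Ashcroft Ward: $1,930 · Meridian Borough: $500 · East District: $1,770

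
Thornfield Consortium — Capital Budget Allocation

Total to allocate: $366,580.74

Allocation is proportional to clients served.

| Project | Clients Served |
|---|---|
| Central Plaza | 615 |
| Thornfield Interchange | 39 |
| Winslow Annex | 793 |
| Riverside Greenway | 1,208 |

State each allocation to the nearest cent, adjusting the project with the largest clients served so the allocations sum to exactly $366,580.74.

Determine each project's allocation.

Central Plaza: $84,914.18 · Thornfield Interchange: $5,384.80 · Winslow Annex: $109,490.97 · Riverside Greenway: $166,790.79

Clients served total: 615 + 39 + 793 + 1,208 = 2,655.
Pro-rata amounts: Central Plaza 84,914.1827; Thornfield Interchange 5,384.8018; Winslow Annex 109,490.9706; Riverside Greenway 166,790.7849.
At nearest cent: Central Plaza $84,914.18; Thornfield Interchange $5,384.80; Winslow Annex $109,490.97; Riverside Greenway $166,790.78. Sum = $366,580.73.
Difference $366,580.74 − $366,580.73 = +$0.01 applied to largest clients served (Riverside Greenway): Riverside Greenway becomes $166,790.79.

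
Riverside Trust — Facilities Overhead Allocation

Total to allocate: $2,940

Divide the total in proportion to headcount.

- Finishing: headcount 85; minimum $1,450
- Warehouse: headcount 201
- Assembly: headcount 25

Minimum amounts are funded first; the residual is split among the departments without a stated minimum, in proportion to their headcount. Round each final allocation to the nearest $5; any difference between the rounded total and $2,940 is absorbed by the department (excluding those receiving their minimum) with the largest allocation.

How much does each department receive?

Finishing: $1,450 | Warehouse: $1,325 | Assembly: $165

Guaranteed amounts: Finishing $1,450. Balance $1,490.
Balance split over remaining headcount 226: Warehouse 1,325.18 → $1,325; Assembly 164.82 → $165.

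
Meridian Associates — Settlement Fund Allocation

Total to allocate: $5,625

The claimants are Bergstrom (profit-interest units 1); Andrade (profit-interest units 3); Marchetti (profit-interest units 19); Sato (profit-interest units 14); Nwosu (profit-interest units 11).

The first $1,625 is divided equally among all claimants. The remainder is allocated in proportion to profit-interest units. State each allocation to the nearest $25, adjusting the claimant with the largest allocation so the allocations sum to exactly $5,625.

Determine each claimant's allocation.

Bergstrom: $400; Andrade: $575; Marchetti: $1,900; Sato: $1,500; Nwosu: $1,250

First tranche $1,625 split equally: $325 each.
Remainder $4,000 by profit-interest units (total 48): Bergstrom 83.33 → $75; Andrade 250.00 → $250; Marchetti 1,583.33 → $1,575; Sato 1,166.67 → $1,175; Nwosu 916.67 → $925.
Totals: Bergstrom $325 + $75 = $400; Andrade $325 + $250 = $575; Marchetti $325 + $1,575 = $1,900; Sato $325 + $1,175 = $1,500; Nwosu $325 + $925 = $1,250.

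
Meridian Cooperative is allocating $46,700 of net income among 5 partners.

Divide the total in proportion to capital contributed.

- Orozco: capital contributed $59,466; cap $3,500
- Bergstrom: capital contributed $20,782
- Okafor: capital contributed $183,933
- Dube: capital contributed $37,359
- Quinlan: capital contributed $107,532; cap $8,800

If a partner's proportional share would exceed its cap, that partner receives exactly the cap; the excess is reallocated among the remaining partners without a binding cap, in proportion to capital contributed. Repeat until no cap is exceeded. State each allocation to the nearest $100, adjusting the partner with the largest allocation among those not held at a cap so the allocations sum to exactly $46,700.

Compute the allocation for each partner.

Orozco: $3,500 · Bergstrom: $3,000 · Okafor: $26,100 · Dube: $5,300 · Quinlan: $8,800

Combined capital contributed = 409,072.
Unconstrained shares: Orozco 6,788.69; Bergstrom 2,372.49; Okafor 20,997.94; Dube 4,264.93; Quinlan 12,275.94.
Held at cap: Orozco ($3,500), Quinlan ($8,800); balance $34,400 reallocated over remaining capital contributed 242,074.
Redistributed shares: Bergstrom 2,953.23 → $3,000; Okafor 26,137.86 → $26,100; Dube 5,308.91 → $5,300.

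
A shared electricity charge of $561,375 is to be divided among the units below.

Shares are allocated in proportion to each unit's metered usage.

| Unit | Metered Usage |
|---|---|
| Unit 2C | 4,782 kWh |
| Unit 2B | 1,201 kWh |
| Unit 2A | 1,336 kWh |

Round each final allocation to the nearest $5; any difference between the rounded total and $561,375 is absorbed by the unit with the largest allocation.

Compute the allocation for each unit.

Unit 2C: $366,780; Unit 2B: $92,120; Unit 2A: $102,475

Combined metered usage = 7,319.
Unrounded shares: Unit 2C 4,782/7,319 × $561,375 = 366,784.43; Unit 2B 1,201/7,319 × $561,375 = 92,117.96; Unit 2A 1,336/7,319 × $561,375 = 102,472.61.
After rounding ($5): Unit 2C $366,785; Unit 2B $92,120; Unit 2A $102,475. Sum = $561,380.
Difference $561,375 − $561,380 = −$5 applied to largest allocation (Unit 2C): Unit 2C becomes $366,780.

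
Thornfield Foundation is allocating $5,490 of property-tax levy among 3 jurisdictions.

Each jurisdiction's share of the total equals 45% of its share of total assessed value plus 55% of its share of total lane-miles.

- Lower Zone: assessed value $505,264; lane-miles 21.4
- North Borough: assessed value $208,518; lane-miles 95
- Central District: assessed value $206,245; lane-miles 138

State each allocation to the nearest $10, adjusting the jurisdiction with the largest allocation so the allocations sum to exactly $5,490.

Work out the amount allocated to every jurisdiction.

Assessed value total 920,027; lane-miles total 254.4.
Combined weights (45% assessed value + 55% lane-miles): Lower Zone 0.2934; North Borough 0.3074; Central District 0.3992.
Proportional shares: Lower Zone 1,610.76; North Borough 1,687.49; Central District 2,191.76.
At nearest $10: Lower Zone $1,610; North Borough $1,690; Central District $2,190. Sum = $5,490.
Sum already equals the total — no adjustment.

Lower Zone: $1,610 · North Borough: $1,690 · Central District: $2,190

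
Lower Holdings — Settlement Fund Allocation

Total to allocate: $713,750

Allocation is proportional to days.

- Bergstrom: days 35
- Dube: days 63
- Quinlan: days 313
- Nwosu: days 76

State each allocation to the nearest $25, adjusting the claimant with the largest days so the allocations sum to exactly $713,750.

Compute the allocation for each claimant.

Sum of days: 35 + 63 + 313 + 76 = 487.
Proportional shares: Bergstrom 51,296.20; Dube 92,333.16; Quinlan 458,734.60; Nwosu 111,386.04.
At nearest $25: Bergstrom $51,300; Dube $92,325; Quinlan $458,725; Nwosu $111,375. Sum = $713,725.
Difference $713,750 − $713,725 = +$25 applied to largest days (Quinlan): Quinlan becomes $458,750.

Bergstrom: $51,300 · Dube: $92,325 · Quinlan: $458,750 · Nwosu: $111,375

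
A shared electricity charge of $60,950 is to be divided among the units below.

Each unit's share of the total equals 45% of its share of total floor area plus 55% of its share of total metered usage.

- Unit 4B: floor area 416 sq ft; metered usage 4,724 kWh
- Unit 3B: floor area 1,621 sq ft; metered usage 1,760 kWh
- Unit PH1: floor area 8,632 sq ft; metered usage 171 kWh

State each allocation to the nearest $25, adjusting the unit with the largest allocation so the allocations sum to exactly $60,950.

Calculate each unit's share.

Floor area total 10,669; metered usage total 6,655.
Combined weights (45% floor area + 55% metered usage): Unit 4B 0.4080; Unit 3B 0.2138; Unit PH1 0.3782.
Raw shares: Unit 4B 24,865.12; Unit 3B 13,032.67; Unit PH1 23,052.21.
After rounding ($25): Unit 4B $24,875; Unit 3B $13,025; Unit PH1 $23,050. Sum = $60,950.
Sum already equals the total — no adjustment.

Unit 4B: $24,875 · Unit 3B: $13,025 · Unit PH1: $23,050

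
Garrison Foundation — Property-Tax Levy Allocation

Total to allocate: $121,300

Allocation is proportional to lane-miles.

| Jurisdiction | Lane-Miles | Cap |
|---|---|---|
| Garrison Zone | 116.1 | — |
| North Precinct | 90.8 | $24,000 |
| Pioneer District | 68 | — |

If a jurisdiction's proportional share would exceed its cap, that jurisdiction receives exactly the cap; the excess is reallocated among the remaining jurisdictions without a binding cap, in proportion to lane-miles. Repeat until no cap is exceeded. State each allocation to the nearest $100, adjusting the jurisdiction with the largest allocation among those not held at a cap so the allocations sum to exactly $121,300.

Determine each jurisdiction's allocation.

Combined lane-miles = 274.9.
Pro-rata shares before constraints: Garrison Zone 51,229.28; North Precinct 40,065.62; Pioneer District 30,005.09.
Capped: North Precinct ($24,000); balance $97,300 reallocated over remaining lane-miles 184.1.
Shares after redistribution: Garrison Zone 61,360.84 → $61,400; Pioneer District 35,939.16 → $35,900.

Garrison Zone: $61,400 | North Precinct: $24,000 | Pioneer District: $35,900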